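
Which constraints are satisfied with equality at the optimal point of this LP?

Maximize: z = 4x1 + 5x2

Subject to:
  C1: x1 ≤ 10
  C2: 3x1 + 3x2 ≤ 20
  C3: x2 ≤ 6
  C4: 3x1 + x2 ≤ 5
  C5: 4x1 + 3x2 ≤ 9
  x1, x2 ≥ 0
Optimal: x1 = 0, x2 = 3
Binding: C5, x1 ≥ 0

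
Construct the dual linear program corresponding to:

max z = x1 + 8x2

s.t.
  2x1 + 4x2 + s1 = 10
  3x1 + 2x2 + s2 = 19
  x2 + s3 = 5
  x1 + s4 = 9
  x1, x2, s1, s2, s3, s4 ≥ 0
Minimize: z = 10y1 + 19y2 + 5y3 + 9y4

Subject to:
  C1: -2y1 - 3y2 - y4 ≤ -1
  C2: -4y1 - 2y2 - y3 ≤ -8
  y1, y2, y3, y4 ≥ 0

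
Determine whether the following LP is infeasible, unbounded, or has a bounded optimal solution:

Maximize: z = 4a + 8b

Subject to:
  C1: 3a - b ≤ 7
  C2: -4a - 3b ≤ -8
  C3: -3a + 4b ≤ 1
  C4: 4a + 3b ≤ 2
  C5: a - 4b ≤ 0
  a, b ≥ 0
C4 requires 4a + 3b ≤ 2, while C2 (-4a - 3b ≤ -8) is equivalent to 4a + 3b ≥ 8. Together they would need 8 ≤ 4a + 3b ≤ 2, which is impossible since 8 > 2. No point satisfies all constraints.

Infeasible — the constraint set is empty.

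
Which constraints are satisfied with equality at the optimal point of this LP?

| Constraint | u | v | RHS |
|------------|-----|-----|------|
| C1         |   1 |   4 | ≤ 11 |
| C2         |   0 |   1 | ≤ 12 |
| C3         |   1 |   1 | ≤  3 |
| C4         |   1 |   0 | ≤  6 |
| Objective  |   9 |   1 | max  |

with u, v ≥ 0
Optimal: u = 3, v = 0
Slack at optimum:
  C1: slack = 8
  C2: slack = 12
  C3: slack = 0 (binding)
  C4: slack = 3
  u ≥ 0: u = 3
  v ≥ 0: v = 0 (binding)
Binding constraints: C3, v ≥ 0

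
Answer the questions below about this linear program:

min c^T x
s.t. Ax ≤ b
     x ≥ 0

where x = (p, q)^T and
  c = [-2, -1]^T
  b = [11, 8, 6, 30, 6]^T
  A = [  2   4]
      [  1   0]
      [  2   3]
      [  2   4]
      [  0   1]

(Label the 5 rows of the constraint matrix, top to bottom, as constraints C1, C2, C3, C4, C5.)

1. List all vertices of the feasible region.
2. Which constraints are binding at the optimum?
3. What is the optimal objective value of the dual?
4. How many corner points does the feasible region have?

1. (0, 0), (3, 0), (0, 2)
2. C3, q ≥ 0
3. -6 (by strong duality, equal to the primal optimum)
4. 3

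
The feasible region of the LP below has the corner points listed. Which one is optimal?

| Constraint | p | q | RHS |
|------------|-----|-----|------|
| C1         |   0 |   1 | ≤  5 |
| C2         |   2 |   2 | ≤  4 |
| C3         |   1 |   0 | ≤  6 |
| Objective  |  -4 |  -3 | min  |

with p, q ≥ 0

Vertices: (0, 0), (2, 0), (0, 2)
(2, 0) with z = -8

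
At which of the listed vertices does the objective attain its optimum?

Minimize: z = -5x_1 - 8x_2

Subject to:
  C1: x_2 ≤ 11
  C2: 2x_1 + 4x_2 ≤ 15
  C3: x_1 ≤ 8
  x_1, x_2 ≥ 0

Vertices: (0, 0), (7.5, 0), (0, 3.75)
Evaluating z = -5x_1 - 8x_2 at each vertex:
  (0, 0): z = 0
  (7.5, 0): z = -37.5
  (0, 3.75): z = -30

The smallest value is z = -37.5, attained at (7.5, 0).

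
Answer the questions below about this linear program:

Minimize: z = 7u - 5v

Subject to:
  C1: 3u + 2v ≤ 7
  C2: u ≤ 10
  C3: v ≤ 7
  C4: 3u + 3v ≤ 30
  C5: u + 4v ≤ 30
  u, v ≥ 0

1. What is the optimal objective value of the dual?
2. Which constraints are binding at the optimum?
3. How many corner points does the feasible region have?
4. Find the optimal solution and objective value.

1. -17.5 (by strong duality, equal to the primal optimum)
2. C1, u ≥ 0
3. 3
4. u = 0, v = 3.5, z = -17.5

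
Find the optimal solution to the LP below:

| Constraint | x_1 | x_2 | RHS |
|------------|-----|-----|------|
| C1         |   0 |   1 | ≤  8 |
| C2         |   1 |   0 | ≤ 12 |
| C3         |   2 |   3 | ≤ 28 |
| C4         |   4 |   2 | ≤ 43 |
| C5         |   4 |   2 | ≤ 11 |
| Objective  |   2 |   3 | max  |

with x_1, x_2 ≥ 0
x_1 = 0, x_2 = 5.5, z = 16.5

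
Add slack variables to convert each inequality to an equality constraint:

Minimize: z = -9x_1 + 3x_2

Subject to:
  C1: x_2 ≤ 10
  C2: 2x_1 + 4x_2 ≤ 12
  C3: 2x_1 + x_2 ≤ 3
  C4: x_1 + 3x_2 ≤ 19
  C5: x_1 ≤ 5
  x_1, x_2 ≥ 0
min z = -9x_1 + 3x_2

s.t.
  x_2 + s1 = 10
  2x_1 + 4x_2 + s2 = 12
  2x_1 + x_2 + s3 = 3
  x_1 + 3x_2 + s4 = 19
  x_1 + s5 = 5
  x_1, x_2, s1, s2, s3, s4, s5 ≥ 0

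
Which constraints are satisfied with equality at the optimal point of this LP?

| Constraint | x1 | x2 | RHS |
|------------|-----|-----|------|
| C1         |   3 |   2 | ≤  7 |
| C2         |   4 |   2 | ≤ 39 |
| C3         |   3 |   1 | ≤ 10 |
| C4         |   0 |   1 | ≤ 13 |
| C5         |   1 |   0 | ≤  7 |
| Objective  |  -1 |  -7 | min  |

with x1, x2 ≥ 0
Optimal: x1 = 0, x2 = 3.5
Binding: C1, x1 ≥ 0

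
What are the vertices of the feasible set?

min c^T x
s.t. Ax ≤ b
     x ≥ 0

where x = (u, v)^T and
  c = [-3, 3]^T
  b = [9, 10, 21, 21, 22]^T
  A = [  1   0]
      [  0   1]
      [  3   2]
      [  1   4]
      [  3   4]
Each vertex is the intersection of two constraint boundaries that also satisfies all remaining constraints:
  u = 0 and v = 0 → (0, 0)
  3u + 2v = 21 and v = 0 → (7, 0)
  3u + 2v = 21 and 3u + 4v = 22 → (6.667, 0.5)
  u + 4v = 21 and 3u + 4v = 22 → (0.5, 5.125)
  u + 4v = 21 and u = 0 → (0, 5.25)

Vertices: (0, 0), (7, 0), (6.667, 0.5), (0.5, 5.125), (0, 5.25)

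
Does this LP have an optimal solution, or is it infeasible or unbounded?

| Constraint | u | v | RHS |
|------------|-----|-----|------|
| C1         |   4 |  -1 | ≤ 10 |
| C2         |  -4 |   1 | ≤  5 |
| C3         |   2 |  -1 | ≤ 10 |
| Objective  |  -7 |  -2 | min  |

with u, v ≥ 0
Feasible point: (0, 0) satisfies every constraint, so the LP is feasible.
Direction d = (1, 4): for each constraint row a, a·d ≤ 0 —
  (4)(1) + (-1)(4) = 0 ≤ 0
  (-4)(1) + (1)(4) = 0 ≤ 0
  (2)(1) + (-1)(4) = -2 ≤ 0
and d ≥ 0, so (0, 0) + t·d stays feasible for every t ≥ 0. Along this ray z = -7u - 2v changes by -15 per unit t, so z → −∞.

Unbounded: there is a feasible ray along which z → −∞.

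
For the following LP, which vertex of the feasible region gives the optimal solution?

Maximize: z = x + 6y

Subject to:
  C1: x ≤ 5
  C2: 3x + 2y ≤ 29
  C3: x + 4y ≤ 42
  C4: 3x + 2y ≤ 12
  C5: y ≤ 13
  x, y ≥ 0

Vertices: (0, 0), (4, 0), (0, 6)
(0, 6) with z = 36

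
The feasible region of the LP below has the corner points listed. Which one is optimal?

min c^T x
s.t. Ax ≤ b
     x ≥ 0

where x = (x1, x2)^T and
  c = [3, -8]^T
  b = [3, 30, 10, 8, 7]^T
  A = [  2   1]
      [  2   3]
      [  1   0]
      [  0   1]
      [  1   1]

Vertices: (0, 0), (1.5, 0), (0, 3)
(0, 3) with z = -24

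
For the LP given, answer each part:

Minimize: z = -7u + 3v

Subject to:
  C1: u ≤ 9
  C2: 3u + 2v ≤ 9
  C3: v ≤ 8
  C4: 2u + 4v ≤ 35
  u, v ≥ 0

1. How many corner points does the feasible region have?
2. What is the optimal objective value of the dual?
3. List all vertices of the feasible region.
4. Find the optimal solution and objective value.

1. 3
2. -21 (by strong duality, equal to the primal optimum)
3. (0, 0), (3, 0), (0, 4.5)
4. u = 3, v = 0, z = -21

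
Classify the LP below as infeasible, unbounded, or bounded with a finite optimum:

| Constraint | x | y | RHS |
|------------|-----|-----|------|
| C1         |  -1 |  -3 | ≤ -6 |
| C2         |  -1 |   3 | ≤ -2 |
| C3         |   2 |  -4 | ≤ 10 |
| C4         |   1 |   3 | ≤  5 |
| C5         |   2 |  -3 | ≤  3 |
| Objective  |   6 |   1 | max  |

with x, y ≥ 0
C4 requires x + 3y ≤ 5, while C1 (-x - 3y ≤ -6) is equivalent to x + 3y ≥ 6. Together they would need 6 ≤ x + 3y ≤ 5, which is impossible since 6 > 5. No point satisfies all constraints.

The feasible region is empty; the LP is infeasible.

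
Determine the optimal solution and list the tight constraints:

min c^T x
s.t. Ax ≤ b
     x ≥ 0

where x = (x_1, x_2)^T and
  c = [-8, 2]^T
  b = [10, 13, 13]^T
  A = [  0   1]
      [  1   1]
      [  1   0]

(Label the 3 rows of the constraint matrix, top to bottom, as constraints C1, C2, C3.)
Optimal: x_1 = 13, x_2 = 0
Slack at optimum:
  C1: slack = 10
  C2: slack = 0 (binding)
  C3: slack = 0 (binding)
  x_1 ≥ 0: x_1 = 13
  x_2 ≥ 0: x_2 = 0 (binding)
Binding constraints: C2, C3, x_2 ≥ 0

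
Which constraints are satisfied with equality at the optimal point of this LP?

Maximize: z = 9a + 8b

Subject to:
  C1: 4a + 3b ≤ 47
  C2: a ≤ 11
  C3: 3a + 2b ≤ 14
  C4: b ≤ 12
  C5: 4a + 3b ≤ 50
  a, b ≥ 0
Optimal: a = 0, b = 7
Binding: C3, a ≥ 0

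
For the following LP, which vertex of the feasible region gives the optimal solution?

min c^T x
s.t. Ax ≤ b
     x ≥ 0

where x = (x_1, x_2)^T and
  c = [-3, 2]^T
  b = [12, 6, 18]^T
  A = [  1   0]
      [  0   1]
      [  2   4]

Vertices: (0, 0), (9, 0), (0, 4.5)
Evaluating z = -3x_1 + 2x_2 at each vertex:
  (0, 0): z = 0
  (9, 0): z = -27
  (0, 4.5): z = 9

The smallest value is z = -27, attained at (9, 0).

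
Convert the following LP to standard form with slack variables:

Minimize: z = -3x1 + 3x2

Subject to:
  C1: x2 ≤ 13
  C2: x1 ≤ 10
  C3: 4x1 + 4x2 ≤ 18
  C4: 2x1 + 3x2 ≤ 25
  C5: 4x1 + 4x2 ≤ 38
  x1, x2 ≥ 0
min z = -3x1 + 3x2

s.t.
  x2 + s1 = 13
  x1 + s2 = 10
  4x1 + 4x2 + s3 = 18
  2x1 + 3x2 + s4 = 25
  4x1 + 4x2 + s5 = 38
  x1, x2, s1, s2, s3, s4, s5 ≥ 0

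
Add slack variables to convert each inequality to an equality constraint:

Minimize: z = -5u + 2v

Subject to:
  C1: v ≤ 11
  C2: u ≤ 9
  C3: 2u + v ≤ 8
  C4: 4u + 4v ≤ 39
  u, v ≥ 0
min z = -5u + 2v

s.t.
  v + s1 = 11
  u + s2 = 9
  2u + v + s3 = 8
  4u + 4v + s4 = 39
  u, v, s1, s2, s3, s4 ≥ 0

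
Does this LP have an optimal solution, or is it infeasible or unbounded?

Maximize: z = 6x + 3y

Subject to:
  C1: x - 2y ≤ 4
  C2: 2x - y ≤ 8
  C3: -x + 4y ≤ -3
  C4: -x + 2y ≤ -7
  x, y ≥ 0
C1 requires x - 2y ≤ 4, while C4 (-x + 2y ≤ -7) is equivalent to x - 2y ≥ 7. Together they would need 7 ≤ x - 2y ≤ 4, which is impossible since 7 > 4. No point satisfies all constraints.

Infeasible: no point satisfies all constraints simultaneously.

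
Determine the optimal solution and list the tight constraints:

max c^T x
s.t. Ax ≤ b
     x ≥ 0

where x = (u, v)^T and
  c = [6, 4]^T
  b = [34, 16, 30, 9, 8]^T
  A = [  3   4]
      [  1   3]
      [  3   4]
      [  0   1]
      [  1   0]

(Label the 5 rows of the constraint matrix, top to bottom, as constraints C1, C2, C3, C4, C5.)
Optimal: u = 8, v = 1.5
Slack at optimum:
  C1: slack = 4
  C2: slack = 3.5
  C3: slack = 0 (binding)
  C4: slack = 7.5
  C5: slack = 0 (binding)
  u ≥ 0: u = 8
  v ≥ 0: v = 1.5
Binding constraints: C3, C5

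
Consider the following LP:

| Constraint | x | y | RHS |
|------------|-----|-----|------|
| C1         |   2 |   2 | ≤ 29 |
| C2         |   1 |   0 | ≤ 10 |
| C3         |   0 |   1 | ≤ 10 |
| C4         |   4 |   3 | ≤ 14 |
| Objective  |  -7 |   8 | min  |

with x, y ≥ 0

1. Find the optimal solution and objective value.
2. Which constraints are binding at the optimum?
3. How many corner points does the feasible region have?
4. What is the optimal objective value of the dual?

1. x = 3.5, y = 0, z = -24.5
2. C4, y ≥ 0
3. 3
4. -24.5 (by strong duality, equal to the primal optimum)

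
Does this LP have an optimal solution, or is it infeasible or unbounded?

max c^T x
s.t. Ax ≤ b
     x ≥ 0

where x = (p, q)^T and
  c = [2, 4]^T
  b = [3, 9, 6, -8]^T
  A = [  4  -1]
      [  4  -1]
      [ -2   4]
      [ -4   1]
One constraint requires 4p - q ≤ 3, while the constraint -4p + q ≤ -8 is equivalent to 4p - q ≥ 8. Together they would need 8 ≤ 4p - q ≤ 3, which is impossible since 8 > 3. No point satisfies all constraints.

Infeasible — the constraint set is empty.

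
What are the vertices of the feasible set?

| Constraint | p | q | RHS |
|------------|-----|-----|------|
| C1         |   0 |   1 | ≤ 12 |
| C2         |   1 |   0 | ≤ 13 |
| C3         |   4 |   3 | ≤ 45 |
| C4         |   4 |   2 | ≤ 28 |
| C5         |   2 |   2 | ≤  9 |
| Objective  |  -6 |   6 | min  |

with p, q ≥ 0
Each vertex is the intersection of two constraint boundaries that also satisfies all remaining constraints:
  p = 0 and q = 0 → (0, 0)
  2p + 2q = 9 and q = 0 → (4.5, 0)
  2p + 2q = 9 and p = 0 → (0, 4.5)

Vertices: (0, 0), (4.5, 0), (0, 4.5)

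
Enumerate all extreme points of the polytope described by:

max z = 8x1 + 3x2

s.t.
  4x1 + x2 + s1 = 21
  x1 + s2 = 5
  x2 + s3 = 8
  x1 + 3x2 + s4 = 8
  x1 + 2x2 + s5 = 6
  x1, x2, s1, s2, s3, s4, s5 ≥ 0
Each vertex is the intersection of two constraint boundaries that also satisfies all remaining constraints:
  x1 = 0 and x2 = 0 → (0, 0)
  x1 = 5 and x2 = 0 → (5, 0)
  x1 = 5 and x1 + 2x2 = 6 → (5, 0.5)
  x1 + 3x2 = 8 and x1 + 2x2 = 6 → (2, 2)
  x1 + 3x2 = 8 and x1 = 0 → (0, 2.667)

Vertices: (0, 0), (5, 0), (5, 0.5), (2, 2), (0, 2.667)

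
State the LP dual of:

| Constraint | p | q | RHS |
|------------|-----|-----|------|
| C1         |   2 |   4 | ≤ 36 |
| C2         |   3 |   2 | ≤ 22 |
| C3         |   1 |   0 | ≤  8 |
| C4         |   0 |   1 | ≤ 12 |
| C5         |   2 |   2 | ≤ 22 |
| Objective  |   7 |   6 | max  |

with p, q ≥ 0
Minimize: z = 36y1 + 22y2 + 8y3 + 12y4 + 22y5

Subject to:
  C1: -2y1 - 3y2 - y3 - 2y5 ≤ -7
  C2: -4y1 - 2y2 - y4 - 2y5 ≤ -6
  y1, y2, y3, y4, y5 ≥ 0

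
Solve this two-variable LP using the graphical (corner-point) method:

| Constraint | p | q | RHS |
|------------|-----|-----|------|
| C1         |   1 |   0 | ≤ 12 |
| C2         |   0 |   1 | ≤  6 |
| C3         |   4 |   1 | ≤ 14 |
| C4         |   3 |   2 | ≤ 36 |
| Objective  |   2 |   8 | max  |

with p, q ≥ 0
Each vertex is the intersection of two constraint boundaries that also satisfies all remaining constraints:
  p = 0 and q = 0 → (0, 0)
  4p + q = 14 and q = 0 → (3.5, 0)
  q = 6 and 4p + q = 14 → (2, 6)
  q = 6 and p = 0 → (0, 6)

Evaluating z = 2p + 8q at each vertex:
  (0, 0): z = 0
  (3.5, 0): z = 7
  (2, 6): z = 52
  (0, 6): z = 48

The maximum is at (2, 6) with z = 52.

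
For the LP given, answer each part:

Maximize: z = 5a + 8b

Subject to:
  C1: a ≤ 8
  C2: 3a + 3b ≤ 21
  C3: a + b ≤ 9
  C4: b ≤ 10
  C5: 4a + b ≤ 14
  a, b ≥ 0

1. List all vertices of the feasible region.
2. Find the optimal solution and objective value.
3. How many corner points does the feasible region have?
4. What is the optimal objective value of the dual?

1. (0, 0), (3.5, 0), (2.333, 4.667), (0, 7)
2. a = 0, b = 7, z = 56
3. 4
4. 56 (by strong duality, equal to the primal optimum)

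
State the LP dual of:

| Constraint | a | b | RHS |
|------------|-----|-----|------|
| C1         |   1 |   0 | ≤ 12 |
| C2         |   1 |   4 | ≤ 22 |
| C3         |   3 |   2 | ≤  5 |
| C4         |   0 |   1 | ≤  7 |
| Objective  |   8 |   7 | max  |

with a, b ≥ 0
Minimize: z = 12y1 + 22y2 + 5y3 + 7y4

Subject to:
  C1: -y1 - y2 - 3y3 ≤ -8
  C2: -4y2 - 2y3 - y4 ≤ -7
  y1, y2, y3, y4 ≥ 0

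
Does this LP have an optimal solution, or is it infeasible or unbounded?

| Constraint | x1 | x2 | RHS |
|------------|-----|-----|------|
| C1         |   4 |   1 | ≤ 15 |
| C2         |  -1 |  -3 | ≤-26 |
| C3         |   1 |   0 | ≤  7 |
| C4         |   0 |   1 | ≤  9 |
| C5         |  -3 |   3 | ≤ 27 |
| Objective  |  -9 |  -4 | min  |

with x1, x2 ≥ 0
The point (1.5, 9) satisfies every constraint, so the LP is feasible; the constraints give x1 ≤ 7 and x2 ≤ 9, which with x1, x2 ≥ 0 keep the feasible region inside a bounded box. A feasible, bounded LP attains a finite optimum at a vertex.

The LP has an optimal solution: (1.5, 9) with z = -49.5.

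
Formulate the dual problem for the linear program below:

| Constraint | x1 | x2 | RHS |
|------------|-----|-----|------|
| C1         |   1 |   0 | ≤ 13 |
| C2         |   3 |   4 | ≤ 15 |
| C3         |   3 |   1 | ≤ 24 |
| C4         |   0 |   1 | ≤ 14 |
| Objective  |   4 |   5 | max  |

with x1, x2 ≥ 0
Minimize: z = 13y1 + 15y2 + 24y3 + 14y4

Subject to:
  C1: -y1 - 3y2 - 3y3 ≤ -4
  C2: -4y2 - y3 - y4 ≤ -5
  y1, y2, y3, y4 ≥ 0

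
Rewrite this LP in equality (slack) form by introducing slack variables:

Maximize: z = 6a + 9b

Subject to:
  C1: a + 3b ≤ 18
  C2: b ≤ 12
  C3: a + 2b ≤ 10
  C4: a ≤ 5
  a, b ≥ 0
max z = 6a + 9b

s.t.
  a + 3b + s1 = 18
  b + s2 = 12
  a + 2b + s3 = 10
  a + s4 = 5
  a, b, s1, s2, s3, s4 ≥ 0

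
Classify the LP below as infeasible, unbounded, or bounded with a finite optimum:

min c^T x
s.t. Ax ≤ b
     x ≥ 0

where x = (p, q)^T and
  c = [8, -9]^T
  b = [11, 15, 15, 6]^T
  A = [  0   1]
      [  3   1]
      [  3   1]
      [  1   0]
The point (0, 11) satisfies every constraint, so the LP is feasible; the constraints give p ≤ 6 and q ≤ 11, which with p, q ≥ 0 keep the feasible region inside a bounded box. A feasible, bounded LP attains a finite optimum at a vertex.

Feasible with finite optimum z* = -99 at (0, 11).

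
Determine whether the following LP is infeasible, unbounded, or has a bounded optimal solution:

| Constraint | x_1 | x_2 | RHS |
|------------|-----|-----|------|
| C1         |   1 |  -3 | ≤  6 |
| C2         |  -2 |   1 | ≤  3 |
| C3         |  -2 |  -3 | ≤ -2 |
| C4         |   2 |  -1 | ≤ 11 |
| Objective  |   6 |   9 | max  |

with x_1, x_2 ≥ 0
Feasible point: (0, 1) satisfies every constraint, so the LP is feasible.
Direction d = (1, 2): for each constraint row a, a·d ≤ 0 —
  (1)(1) + (-3)(2) = -5 ≤ 0
  (-2)(1) + (1)(2) = 0 ≤ 0
  (-2)(1) + (-3)(2) = -8 ≤ 0
  (2)(1) + (-1)(2) = 0 ≤ 0
and d ≥ 0, so (0, 1) + t·d stays feasible for every t ≥ 0. Along this ray z = 6x_1 + 9x_2 changes by 24 per unit t, so z → +∞.

Unbounded: there is a feasible ray along which z → +∞.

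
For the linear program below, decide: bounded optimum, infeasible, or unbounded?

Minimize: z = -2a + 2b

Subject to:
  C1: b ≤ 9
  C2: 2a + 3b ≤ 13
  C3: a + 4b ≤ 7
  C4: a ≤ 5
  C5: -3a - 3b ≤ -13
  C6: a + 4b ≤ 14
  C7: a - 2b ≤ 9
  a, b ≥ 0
The point (5, 0) satisfies every constraint, so the LP is feasible; the constraints give a ≤ 5 and b ≤ 9, which with a, b ≥ 0 keep the feasible region inside a bounded box. A feasible, bounded LP attains a finite optimum at a vertex.

Evaluating z = -2a + 2b at each vertex:
  (4.333, 0): z = -8.667
  (5, 0): z = -10
  (5, 0.5): z = -9
  (3.444, 0.8889): z = -5.111

Feasible with finite optimum z* = -10 at (5, 0).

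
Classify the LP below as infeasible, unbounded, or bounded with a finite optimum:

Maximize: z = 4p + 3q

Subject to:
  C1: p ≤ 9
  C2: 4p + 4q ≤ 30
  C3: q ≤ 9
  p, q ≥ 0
The point (7.5, 0) satisfies every constraint, so the LP is feasible; the constraints give p ≤ 9 and q ≤ 9, which with p, q ≥ 0 keep the feasible region inside a bounded box. A feasible, bounded LP attains a finite optimum at a vertex.

Evaluating z = 4p + 3q at each vertex:
  (0, 0): z = 0
  (7.5, 0): z = 30
  (0, 7.5): z = 22.5

The LP has an optimal solution: (7.5, 0) with z = 30.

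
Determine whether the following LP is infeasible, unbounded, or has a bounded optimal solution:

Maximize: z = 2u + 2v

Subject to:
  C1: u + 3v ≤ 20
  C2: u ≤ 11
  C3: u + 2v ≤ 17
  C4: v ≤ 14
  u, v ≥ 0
The point (11, 3) satisfies every constraint, so the LP is feasible; the constraints give u ≤ 11 and v ≤ 14, which with u, v ≥ 0 keep the feasible region inside a bounded box. A feasible, bounded LP attains a finite optimum at a vertex.

Evaluating z = 2u + 2v at each vertex:
  (0, 0): z = 0
  (11, 0): z = 22
  (11, 3): z = 28
  (0, 6.667): z = 13.33

Feasible with finite optimum z* = 28 at (11, 3).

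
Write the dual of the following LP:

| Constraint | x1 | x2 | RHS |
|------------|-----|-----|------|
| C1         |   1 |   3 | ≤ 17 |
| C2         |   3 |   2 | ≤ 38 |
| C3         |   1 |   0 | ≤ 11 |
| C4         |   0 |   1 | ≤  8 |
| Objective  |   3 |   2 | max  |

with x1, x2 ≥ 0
Minimize: z = 17y1 + 38y2 + 11y3 + 8y4

Subject to:
  C1: -y1 - 3y2 - y3 ≤ -3
  C2: -3y1 - 2y2 - y4 ≤ -2
  y1, y2, y3, y4 ≥ 0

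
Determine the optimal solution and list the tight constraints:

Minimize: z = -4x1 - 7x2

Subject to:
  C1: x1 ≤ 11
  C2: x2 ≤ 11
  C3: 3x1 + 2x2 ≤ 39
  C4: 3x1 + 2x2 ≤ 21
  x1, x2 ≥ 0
Optimal: x1 = 0, x2 = 10.5
Slack at optimum:
  C1: slack = 11
  C2: slack = 0.5
  C3: slack = 18
  C4: slack = 0 (binding)
  x1 ≥ 0: x1 = 0 (binding)
  x2 ≥ 0: x2 = 10.5
Binding constraints: C4, x1 ≥ 0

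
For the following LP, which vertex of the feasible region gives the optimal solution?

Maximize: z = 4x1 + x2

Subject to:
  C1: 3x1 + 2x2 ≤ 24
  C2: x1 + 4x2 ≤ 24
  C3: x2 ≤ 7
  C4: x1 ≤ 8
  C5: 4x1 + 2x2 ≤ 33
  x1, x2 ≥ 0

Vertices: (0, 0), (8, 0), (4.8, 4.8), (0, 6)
(8, 0) with z = 32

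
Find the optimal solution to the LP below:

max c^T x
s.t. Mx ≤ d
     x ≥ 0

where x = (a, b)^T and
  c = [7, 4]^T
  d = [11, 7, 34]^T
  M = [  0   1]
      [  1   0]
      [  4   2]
a = 3, b = 11, z = 65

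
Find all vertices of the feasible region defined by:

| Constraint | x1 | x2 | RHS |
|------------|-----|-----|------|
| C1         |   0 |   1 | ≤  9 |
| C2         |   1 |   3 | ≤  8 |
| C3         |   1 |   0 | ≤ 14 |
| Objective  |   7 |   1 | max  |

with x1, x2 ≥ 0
Each vertex is the intersection of two constraint boundaries that also satisfies all remaining constraints:
  x1 = 0 and x2 = 0 → (0, 0)
  x1 + 3x2 = 8 and x2 = 0 → (8, 0)
  x1 + 3x2 = 8 and x1 = 0 → (0, 2.667)

Vertices: (0, 0), (8, 0), (0, 2.667)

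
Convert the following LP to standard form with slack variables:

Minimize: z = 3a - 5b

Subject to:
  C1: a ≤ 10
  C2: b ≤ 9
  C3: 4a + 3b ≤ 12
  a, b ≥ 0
min z = 3a - 5b

s.t.
  a + s1 = 10
  b + s2 = 9
  4a + 3b + s3 = 12
  a, b, s1, s2, s3 ≥ 0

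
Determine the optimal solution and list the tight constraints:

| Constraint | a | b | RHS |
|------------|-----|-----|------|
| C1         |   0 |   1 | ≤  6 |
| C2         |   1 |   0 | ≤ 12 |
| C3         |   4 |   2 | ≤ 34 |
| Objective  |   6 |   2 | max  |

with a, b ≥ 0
Optimal: a = 8.5, b = 0
Binding: C3, b ≥ 0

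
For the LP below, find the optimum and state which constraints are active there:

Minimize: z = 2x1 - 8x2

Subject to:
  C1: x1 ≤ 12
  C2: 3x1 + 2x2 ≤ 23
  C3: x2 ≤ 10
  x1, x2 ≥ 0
Optimal: x1 = 0, x2 = 10
Binding: C3, x1 ≥ 0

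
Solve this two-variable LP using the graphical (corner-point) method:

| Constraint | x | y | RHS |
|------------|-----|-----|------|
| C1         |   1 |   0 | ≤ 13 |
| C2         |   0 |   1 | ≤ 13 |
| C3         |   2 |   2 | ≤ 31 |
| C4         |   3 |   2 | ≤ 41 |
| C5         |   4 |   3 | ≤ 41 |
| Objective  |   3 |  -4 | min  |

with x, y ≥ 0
x = 0, y = 13, z = -52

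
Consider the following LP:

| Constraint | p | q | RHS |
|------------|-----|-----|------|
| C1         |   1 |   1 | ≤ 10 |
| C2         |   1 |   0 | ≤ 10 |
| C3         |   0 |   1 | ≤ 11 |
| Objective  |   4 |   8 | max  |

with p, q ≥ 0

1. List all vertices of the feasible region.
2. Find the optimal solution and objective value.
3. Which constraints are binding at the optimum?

1. (0, 0), (10, 0), (0, 10)
2. p = 0, q = 10, z = 80
3. C1, p ≥ 0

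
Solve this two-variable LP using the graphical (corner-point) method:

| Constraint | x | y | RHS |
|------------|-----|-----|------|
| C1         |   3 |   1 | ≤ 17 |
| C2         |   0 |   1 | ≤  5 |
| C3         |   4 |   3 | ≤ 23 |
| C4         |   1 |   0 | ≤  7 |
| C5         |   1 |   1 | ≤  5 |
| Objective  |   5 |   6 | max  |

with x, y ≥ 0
x = 0, y = 5, z = 30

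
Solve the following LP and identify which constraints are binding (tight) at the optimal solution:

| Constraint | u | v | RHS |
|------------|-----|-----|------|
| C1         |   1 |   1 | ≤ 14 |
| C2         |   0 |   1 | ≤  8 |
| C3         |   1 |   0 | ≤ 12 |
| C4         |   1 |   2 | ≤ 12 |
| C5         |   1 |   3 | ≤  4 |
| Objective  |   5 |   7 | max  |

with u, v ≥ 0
Optimal: u = 4, v = 0
Slack at optimum:
  C1: slack = 10
  C2: slack = 8
  C3: slack = 8
  C4: slack = 8
  C5: slack = 0 (binding)
  u ≥ 0: u = 4
  v ≥ 0: v = 0 (binding)
Binding constraints: C5, v ≥ 0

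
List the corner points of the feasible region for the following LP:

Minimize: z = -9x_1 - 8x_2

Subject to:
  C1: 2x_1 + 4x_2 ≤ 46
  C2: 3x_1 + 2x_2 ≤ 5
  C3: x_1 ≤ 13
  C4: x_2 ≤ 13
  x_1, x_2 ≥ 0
Each vertex is the intersection of two constraint boundaries that also satisfies all remaining constraints:
  x_1 = 0 and x_2 = 0 → (0, 0)
  3x_1 + 2x_2 = 5 and x_2 = 0 → (1.667, 0)
  3x_1 + 2x_2 = 5 and x_1 = 0 → (0, 2.5)

Vertices: (0, 0), (1.667, 0), (0, 2.5)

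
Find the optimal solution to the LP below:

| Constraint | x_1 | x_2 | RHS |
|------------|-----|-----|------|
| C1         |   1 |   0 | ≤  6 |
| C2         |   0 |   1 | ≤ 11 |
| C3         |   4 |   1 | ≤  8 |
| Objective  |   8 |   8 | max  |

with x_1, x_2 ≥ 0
x_1 = 0, x_2 = 8, z = 64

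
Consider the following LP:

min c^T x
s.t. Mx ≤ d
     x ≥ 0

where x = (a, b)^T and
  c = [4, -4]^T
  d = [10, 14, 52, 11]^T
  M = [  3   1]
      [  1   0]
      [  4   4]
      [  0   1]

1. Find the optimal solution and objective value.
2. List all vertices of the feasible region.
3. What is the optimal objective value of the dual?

1. a = 0, b = 10, z = -40
2. (0, 0), (3.333, 0), (0, 10)
3. -40 (by strong duality, equal to the primal optimum)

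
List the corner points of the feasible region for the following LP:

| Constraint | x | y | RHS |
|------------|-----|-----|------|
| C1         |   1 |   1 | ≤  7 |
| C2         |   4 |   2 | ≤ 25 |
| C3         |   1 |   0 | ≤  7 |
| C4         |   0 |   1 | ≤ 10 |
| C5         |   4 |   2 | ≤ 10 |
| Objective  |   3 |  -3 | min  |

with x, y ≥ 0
Each vertex is the intersection of two constraint boundaries that also satisfies all remaining constraints:
  x = 0 and y = 0 → (0, 0)
  4x + 2y = 10 and y = 0 → (2.5, 0)
  4x + 2y = 10 and x = 0 → (0, 5)

Vertices: (0, 0), (2.5, 0), (0, 5)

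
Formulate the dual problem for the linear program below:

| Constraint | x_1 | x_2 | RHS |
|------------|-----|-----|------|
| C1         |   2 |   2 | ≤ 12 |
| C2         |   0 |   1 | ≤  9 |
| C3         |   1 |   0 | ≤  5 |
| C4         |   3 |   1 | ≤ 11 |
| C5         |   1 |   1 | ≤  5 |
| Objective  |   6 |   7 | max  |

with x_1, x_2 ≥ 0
Minimize: z = 12y1 + 9y2 + 5y3 + 11y4 + 5y5

Subject to:
  C1: -2y1 - y3 - 3y4 - y5 ≤ -6
  C2: -2y1 - y2 - y4 - y5 ≤ -7
  y1, y2, y3, y4, y5 ≥ 0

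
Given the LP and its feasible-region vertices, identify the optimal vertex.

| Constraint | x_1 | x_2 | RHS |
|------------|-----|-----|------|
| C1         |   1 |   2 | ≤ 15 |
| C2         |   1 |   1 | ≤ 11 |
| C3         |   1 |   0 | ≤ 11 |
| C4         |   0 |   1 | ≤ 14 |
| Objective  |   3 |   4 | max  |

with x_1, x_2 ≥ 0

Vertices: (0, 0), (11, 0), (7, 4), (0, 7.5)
Evaluating z = 3x_1 + 4x_2 at each vertex:
  (0, 0): z = 0
  (11, 0): z = 33
  (7, 4): z = 37
  (0, 7.5): z = 30

The largest value is z = 37, attained at (7, 4).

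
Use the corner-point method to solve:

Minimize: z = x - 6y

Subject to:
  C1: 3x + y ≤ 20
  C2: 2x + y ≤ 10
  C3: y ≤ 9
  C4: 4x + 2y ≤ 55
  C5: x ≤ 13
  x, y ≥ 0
Each vertex is the intersection of two constraint boundaries that also satisfies all remaining constraints:
  x = 0 and y = 0 → (0, 0)
  2x + y = 10 and y = 0 → (5, 0)
  2x + y = 10 and y = 9 → (0.5, 9)
  y = 9 and x = 0 → (0, 9)

Evaluating z = x - 6y at each vertex:
  (0, 0): z = 0
  (5, 0): z = 5
  (0.5, 9): z = -53.5
  (0, 9): z = -54

The minimum is at (0, 9) with z = -54.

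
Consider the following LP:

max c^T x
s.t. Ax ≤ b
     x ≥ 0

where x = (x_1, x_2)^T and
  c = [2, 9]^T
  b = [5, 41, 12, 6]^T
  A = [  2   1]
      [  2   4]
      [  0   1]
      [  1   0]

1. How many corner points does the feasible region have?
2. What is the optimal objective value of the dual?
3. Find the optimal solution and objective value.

1. 3
2. 45 (by strong duality, equal to the primal optimum)
3. x_1 = 0, x_2 = 5, z = 45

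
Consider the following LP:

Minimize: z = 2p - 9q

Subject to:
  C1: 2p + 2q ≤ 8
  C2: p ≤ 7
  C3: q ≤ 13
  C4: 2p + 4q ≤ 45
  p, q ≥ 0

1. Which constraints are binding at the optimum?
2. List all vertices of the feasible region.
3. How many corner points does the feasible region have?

1. C1, p ≥ 0
2. (0, 0), (4, 0), (0, 4)
3. 3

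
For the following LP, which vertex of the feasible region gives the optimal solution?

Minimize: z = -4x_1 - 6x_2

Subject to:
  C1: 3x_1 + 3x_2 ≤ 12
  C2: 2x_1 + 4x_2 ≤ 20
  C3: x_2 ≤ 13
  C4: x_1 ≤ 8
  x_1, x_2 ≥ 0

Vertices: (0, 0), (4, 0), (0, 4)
Evaluating z = -4x_1 - 6x_2 at each vertex:
  (0, 0): z = 0
  (4, 0): z = -16
  (0, 4): z = -24

The smallest value is z = -24, attained at (0, 4).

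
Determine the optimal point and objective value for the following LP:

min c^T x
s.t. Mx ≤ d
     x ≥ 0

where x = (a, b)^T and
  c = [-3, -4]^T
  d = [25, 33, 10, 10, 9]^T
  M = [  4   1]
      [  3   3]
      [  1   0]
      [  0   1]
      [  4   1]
Each vertex is the intersection of two constraint boundaries that also satisfies all remaining constraints:
  a = 0 and b = 0 → (0, 0)
  4a + b = 9 and b = 0 → (2.25, 0)
  4a + b = 9 and a = 0 → (0, 9)

Evaluating z = -3a - 4b at each vertex:
  (0, 0): z = 0
  (2.25, 0): z = -6.75
  (0, 9): z = -36

The minimum is at (0, 9) with z = -36.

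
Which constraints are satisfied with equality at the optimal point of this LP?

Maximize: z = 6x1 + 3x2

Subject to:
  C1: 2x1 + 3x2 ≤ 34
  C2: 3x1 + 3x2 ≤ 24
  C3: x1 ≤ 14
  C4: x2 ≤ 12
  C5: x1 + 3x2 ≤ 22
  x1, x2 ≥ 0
Optimal: x1 = 8, x2 = 0
Binding: C2, x2 ≥ 0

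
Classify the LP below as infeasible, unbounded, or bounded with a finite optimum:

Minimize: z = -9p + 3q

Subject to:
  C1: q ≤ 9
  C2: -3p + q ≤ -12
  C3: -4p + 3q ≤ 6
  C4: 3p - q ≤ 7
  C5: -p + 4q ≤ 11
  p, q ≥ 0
C4 requires 3p - q ≤ 7, while C2 (-3p + q ≤ -12) is equivalent to 3p - q ≥ 12. Together they would need 12 ≤ 3p - q ≤ 7, which is impossible since 12 > 7. No point satisfies all constraints.

Infeasible — the constraint set is empty.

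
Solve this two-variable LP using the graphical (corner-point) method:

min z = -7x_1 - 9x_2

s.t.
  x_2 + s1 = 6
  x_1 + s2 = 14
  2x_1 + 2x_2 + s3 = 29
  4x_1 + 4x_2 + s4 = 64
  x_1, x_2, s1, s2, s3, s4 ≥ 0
Each vertex is the intersection of two constraint boundaries that also satisfies all remaining constraints:
  x_1 = 0 and x_2 = 0 → (0, 0)
  x_1 = 14 and x_2 = 0 → (14, 0)
  x_1 = 14 and 2x_1 + 2x_2 = 29 → (14, 0.5)
  x_2 = 6 and 2x_1 + 2x_2 = 29 → (8.5, 6)
  x_2 = 6 and x_1 = 0 → (0, 6)

Evaluating z = -7x_1 - 9x_2 at each vertex:
  (0, 0): z = 0
  (14, 0): z = -98
  (14, 0.5): z = -102.5
  (8.5, 6): z = -113.5
  (0, 6): z = -54

The minimum is at (8.5, 6) with z = -113.5.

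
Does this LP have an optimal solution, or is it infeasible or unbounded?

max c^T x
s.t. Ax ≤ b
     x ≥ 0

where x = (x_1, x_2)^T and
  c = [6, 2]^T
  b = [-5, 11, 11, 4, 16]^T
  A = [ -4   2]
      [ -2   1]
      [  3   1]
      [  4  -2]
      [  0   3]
One constraint requires 4x_1 - 2x_2 ≤ 4, while the constraint -4x_1 + 2x_2 ≤ -5 is equivalent to 4x_1 - 2x_2 ≥ 5. Together they would need 5 ≤ 4x_1 - 2x_2 ≤ 4, which is impossible since 5 > 4. No point satisfies all constraints.

The feasible region is empty; the LP is infeasible.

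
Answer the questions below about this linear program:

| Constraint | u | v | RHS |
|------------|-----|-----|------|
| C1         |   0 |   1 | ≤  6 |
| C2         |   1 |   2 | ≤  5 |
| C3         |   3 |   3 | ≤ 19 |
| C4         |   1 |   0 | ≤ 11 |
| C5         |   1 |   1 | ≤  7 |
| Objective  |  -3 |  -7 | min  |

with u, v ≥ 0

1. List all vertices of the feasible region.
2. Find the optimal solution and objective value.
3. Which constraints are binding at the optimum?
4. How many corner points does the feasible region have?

1. (0, 0), (5, 0), (0, 2.5)
2. u = 0, v = 2.5, z = -17.5
3. C2, u ≥ 0
4. 3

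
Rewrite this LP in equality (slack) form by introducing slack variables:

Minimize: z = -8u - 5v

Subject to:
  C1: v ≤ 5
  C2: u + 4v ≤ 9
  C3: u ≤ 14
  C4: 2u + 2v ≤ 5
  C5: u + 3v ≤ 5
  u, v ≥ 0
min z = -8u - 5v

s.t.
  v + s1 = 5
  u + 4v + s2 = 9
  u + s3 = 14
  2u + 2v + s4 = 5
  u + 3v + s5 = 5
  u, v, s1, s2, s3, s4, s5 ≥ 0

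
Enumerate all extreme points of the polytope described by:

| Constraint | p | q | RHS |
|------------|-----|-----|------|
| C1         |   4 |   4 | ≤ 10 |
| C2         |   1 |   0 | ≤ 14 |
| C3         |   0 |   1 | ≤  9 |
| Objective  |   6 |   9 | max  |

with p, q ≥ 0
Each vertex is the intersection of two constraint boundaries that also satisfies all remaining constraints:
  p = 0 and q = 0 → (0, 0)
  4p + 4q = 10 and q = 0 → (2.5, 0)
  4p + 4q = 10 and p = 0 → (0, 2.5)

Vertices: (0, 0), (2.5, 0), (0, 2.5)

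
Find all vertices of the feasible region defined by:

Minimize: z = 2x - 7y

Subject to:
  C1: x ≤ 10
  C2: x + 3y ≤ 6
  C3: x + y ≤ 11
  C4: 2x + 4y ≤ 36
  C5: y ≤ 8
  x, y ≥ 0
Each vertex is the intersection of two constraint boundaries that also satisfies all remaining constraints:
  x = 0 and y = 0 → (0, 0)
  x + 3y = 6 and y = 0 → (6, 0)
  x + 3y = 6 and x = 0 → (0, 2)

Vertices: (0, 0), (6, 0), (0, 2)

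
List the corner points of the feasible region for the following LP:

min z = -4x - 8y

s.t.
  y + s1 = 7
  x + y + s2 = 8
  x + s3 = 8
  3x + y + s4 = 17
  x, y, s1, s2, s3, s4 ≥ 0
Each vertex is the intersection of two constraint boundaries that also satisfies all remaining constraints:
  x = 0 and y = 0 → (0, 0)
  3x + y = 17 and y = 0 → (5.667, 0)
  x + y = 8 and 3x + y = 17 → (4.5, 3.5)
  y = 7 and x + y = 8 → (1, 7)
  y = 7 and x = 0 → (0, 7)

Vertices: (0, 0), (5.667, 0), (4.5, 3.5), (1, 7), (0, 7)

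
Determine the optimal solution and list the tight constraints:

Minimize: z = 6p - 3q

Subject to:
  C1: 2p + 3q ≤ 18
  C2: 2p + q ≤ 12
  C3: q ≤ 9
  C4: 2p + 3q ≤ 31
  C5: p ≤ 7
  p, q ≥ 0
Optimal: p = 0, q = 6
Binding: C1, p ≥ 0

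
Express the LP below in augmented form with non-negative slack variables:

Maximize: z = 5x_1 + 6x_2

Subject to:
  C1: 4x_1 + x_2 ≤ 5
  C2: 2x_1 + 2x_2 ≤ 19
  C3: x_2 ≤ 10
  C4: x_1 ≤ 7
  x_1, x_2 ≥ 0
max z = 5x_1 + 6x_2

s.t.
  4x_1 + x_2 + s1 = 5
  2x_1 + 2x_2 + s2 = 19
  x_2 + s3 = 10
  x_1 + s4 = 7
  x_1, x_2, s1, s2, s3, s4 ≥ 0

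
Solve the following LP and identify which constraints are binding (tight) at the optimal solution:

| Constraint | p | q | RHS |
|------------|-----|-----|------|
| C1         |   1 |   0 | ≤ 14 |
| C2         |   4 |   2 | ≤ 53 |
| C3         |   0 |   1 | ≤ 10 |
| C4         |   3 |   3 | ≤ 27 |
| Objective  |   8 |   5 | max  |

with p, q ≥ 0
Optimal: p = 9, q = 0
Slack at optimum:
  C1: slack = 5
  C2: slack = 17
  C3: slack = 10
  C4: slack = 0 (binding)
  p ≥ 0: p = 9
  q ≥ 0: q = 0 (binding)
Binding constraints: C4, q ≥ 0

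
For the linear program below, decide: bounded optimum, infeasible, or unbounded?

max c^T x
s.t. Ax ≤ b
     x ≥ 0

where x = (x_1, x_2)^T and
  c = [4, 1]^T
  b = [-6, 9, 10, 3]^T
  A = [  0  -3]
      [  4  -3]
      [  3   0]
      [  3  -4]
Feasible point: (0, 2) satisfies every constraint, so the LP is feasible.
Direction d = (0, 1): for each constraint row a, a·d ≤ 0 —
  (0)(0) + (-3)(1) = -3 ≤ 0
  (4)(0) + (-3)(1) = -3 ≤ 0
  (3)(0) + (0)(1) = 0 ≤ 0
  (3)(0) + (-4)(1) = -4 ≤ 0
and d ≥ 0, so (0, 2) + t·d stays feasible for every t ≥ 0. Along this ray z = 4x_1 + x_2 changes by 1 per unit t, so z → +∞.

The LP is unbounded; z can be made arbitrarily large.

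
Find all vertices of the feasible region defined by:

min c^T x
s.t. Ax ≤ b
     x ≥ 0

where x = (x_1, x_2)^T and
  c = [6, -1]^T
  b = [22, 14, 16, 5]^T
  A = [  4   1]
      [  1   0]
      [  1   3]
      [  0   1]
Each vertex is the intersection of two constraint boundaries that also satisfies all remaining constraints:
  x_1 = 0 and x_2 = 0 → (0, 0)
  4x_1 + x_2 = 22 and x_2 = 0 → (5.5, 0)
  4x_1 + x_2 = 22 and x_1 + 3x_2 = 16 → (4.545, 3.818)
  x_1 + 3x_2 = 16 and x_2 = 5 → (1, 5)
  x_2 = 5 and x_1 = 0 → (0, 5)

Vertices: (0, 0), (5.5, 0), (4.545, 3.818), (1, 5), (0, 5)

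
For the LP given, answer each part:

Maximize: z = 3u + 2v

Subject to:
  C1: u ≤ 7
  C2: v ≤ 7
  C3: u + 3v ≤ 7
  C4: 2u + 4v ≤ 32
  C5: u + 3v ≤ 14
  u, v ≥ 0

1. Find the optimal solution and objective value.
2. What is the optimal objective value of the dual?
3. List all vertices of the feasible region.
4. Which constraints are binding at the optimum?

1. u = 7, v = 0, z = 21
2. 21 (by strong duality, equal to the primal optimum)
3. (0, 0), (7, 0), (0, 2.333)
4. C1, C3, v ≥ 0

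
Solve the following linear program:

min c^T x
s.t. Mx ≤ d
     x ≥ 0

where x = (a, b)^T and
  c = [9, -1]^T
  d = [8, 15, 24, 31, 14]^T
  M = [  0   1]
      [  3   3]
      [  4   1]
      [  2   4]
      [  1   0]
Each vertex is the intersection of two constraint boundaries that also satisfies all remaining constraints:
  a = 0 and b = 0 → (0, 0)
  3a + 3b = 15 and b = 0 → (5, 0)
  3a + 3b = 15 and a = 0 → (0, 5)

Evaluating z = 9a - b at each vertex:
  (0, 0): z = 0
  (5, 0): z = 45
  (0, 5): z = -5

The minimum is at (0, 5) with z = -5.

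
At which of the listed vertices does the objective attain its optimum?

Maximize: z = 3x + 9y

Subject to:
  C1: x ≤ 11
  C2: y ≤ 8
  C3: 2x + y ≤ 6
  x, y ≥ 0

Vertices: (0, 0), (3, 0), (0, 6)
Evaluating z = 3x + 9y at each vertex:
  (0, 0): z = 0
  (3, 0): z = 9
  (0, 6): z = 54

The largest value is z = 54, attained at (0, 6).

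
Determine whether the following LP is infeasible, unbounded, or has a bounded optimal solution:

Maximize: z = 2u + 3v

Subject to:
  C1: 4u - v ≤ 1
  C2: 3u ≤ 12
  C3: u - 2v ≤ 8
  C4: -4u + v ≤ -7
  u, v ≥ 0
C1 requires 4u - v ≤ 1, while C4 (-4u + v ≤ -7) is equivalent to 4u - v ≥ 7. Together they would need 7 ≤ 4u - v ≤ 1, which is impossible since 7 > 1. No point satisfies all constraints.

Infeasible: no point satisfies all constraints simultaneously.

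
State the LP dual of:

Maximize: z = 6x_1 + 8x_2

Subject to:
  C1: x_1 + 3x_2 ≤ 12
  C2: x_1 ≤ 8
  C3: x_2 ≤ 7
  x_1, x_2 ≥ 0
Minimize: z = 12y1 + 8y2 + 7y3

Subject to:
  C1: -y1 - y2 ≤ -6
  C2: -3y1 - y3 ≤ -8
  y1, y2, y3 ≥ 0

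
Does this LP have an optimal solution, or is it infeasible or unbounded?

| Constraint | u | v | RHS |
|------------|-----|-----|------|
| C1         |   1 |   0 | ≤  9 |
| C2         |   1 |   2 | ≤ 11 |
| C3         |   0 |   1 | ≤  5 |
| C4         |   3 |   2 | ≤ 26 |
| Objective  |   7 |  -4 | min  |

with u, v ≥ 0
The point (0, 5) satisfies every constraint, so the LP is feasible; the constraints give u ≤ 9 and v ≤ 5, which with u, v ≥ 0 keep the feasible region inside a bounded box. A feasible, bounded LP attains a finite optimum at a vertex.

Evaluating z = 7u - 4v at each vertex:
  (0, 0): z = 0
  (8.667, 0): z = 60.67
  (7.5, 1.75): z = 45.5
  (1, 5): z = -13
  (0, 5): z = -20

Feasible with finite optimum z* = -20 at (0, 5).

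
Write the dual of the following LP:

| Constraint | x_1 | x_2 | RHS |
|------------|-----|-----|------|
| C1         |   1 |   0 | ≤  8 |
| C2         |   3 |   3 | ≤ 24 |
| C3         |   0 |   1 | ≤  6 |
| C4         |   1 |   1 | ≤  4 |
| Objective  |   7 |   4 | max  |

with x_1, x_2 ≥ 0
Minimize: z = 8y1 + 24y2 + 6y3 + 4y4

Subject to:
  C1: -y1 - 3y2 - y4 ≤ -7
  C2: -3y2 - y3 - y4 ≤ -4
  y1, y2, y3, y4 ≥ 0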